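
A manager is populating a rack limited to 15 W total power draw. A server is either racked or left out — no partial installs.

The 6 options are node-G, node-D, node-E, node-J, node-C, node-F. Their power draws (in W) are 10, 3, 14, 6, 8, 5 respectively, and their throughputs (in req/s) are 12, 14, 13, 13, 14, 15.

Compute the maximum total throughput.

Take node-D, node-J, and node-F: power draw 3 + 6 + 5 = 14 ≤ 15, throughput 14 + 13 + 15 = 42.
No other feasible combination does better.

42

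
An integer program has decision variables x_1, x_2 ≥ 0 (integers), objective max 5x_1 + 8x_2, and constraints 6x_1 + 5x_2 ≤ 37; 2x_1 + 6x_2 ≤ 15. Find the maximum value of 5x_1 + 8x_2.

The continuous relaxation peaks at (5.65, 0.615) with value 33.19; rounding to a feasible lattice point costs some objective.
(x_1,x_2)=(6,0): 6·6+5·0=36≤37, 2·6+6·0=12≤15, objective 30.
(x_1,x_2)=(4,1): 6·4+5·1=29≤37, 2·4+6·1=14≤15, objective 28.
No feasible integer point exceeds 30.

30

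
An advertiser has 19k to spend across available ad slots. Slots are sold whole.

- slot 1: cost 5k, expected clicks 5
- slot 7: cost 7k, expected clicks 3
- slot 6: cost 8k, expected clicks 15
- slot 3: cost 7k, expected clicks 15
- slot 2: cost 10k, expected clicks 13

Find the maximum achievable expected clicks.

slot 3 + slot 2: cost 7 + 10 = 17 ≤ 19, expected clicks 15 + 13 = 28.
slot 6 + slot 3: cost 8 + 7 = 15 ≤ 19, expected clicks 15 + 15 = 30.
Best is slot 6 and slot 3 with total expected clicks 30.

30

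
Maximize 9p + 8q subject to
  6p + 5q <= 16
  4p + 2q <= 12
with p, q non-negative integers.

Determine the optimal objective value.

(p,q)=(1,2): 6·1+5·2=16≤16, 4·1+2·2=8≤12, objective 25.
(p,q)=(0,3): 6·0+5·3=15≤16, 4·0+2·3=6≤12, objective 24.
The best lattice point is (1,2), giving 25.

25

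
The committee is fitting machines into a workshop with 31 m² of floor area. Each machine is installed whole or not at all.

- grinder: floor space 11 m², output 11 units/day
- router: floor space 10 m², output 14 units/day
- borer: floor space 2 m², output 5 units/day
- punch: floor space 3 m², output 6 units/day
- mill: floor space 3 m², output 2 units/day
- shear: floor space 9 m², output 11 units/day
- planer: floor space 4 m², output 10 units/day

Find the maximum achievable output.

48

Allowing fractional choices, the relaxed optimum would be about 49.0, but machines are indivisible.
router + borer + punch + shear + planer: floor space 10 + 2 + 3 + 9 + 4 = 28 ≤ 31, output 14 + 5 + 6 + 11 + 10 = 46.
grinder + router + borer + punch + planer: floor space 11 + 10 + 2 + 3 + 4 = 30 ≤ 31, output 11 + 14 + 5 + 6 + 10 = 46.
router + borer + punch + mill + shear + planer: floor space 10 + 2 + 3 + 3 + 9 + 4 = 31 ≤ 31, output 14 + 5 + 6 + 2 + 11 + 10 = 48.
Best is router, borer, punch, mill, shear, and planer with total output 48.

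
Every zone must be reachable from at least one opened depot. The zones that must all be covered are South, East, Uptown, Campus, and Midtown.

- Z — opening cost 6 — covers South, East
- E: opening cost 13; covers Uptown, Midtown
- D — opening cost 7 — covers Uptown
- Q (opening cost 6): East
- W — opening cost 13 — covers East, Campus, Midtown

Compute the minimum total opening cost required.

26

The greedy cost-per-new-zone heuristic would pick Z, E, and W for 32, but a cheaper cover exists.
Choose Z, D, and W: together they cover South, East, Uptown, Campus, Midtown — every zone.
Total opening cost: 6 + 7 + 13 = 26.
No cover costs less than 26.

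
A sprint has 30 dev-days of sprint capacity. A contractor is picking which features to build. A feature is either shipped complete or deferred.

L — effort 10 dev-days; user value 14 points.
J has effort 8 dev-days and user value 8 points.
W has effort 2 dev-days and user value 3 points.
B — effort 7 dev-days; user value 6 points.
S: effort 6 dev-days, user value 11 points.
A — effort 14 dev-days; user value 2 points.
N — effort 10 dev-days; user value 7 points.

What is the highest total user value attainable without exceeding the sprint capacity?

36

Take L, J, W, and S: effort 10 + 8 + 2 + 6 = 26 ≤ 30, user value 14 + 8 + 3 + 11 = 36.
No other feasible combination does better.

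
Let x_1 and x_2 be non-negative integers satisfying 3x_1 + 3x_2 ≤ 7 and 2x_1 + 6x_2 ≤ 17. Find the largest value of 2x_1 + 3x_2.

6

Relaxing integrality, the LP optimum is 7.00 at (x_1,x_2) = (0, 2.33), which is not an integer point.
(x_1,x_2)=(0,2) is feasible, giving 6.
(x_1,x_2)=(1,1) is feasible, giving 5.
(x_1,x_2)=(0,1) is feasible, giving 3.
Maximum is 6 at (x_1,x_2)=(0,2).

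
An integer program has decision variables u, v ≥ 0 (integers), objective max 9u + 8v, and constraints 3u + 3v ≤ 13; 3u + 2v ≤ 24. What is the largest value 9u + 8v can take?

The continuous relaxation peaks at (4.33, 0) with value 39.00; rounding to a feasible lattice point costs some objective.
(u,v)=(4,0): 3·4+3·0=12≤13, 3·4+2·0=12≤24, objective 36.
(u,v)=(3,1): 3·3+3·1=12≤13, 3·3+2·1=11≤24, objective 35.
(u,v)=(3,0): 3·3+3·0=9≤13, 3·3+2·0=9≤24, objective 27.
The best lattice point is (4,0), giving 36.

36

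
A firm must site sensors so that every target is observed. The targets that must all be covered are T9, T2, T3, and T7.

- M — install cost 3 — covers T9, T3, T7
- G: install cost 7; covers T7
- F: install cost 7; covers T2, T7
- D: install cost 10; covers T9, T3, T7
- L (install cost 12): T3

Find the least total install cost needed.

10

Choose M and F: together they cover T9, T2, T3, T7 — every target.
Total install cost: 3 + 7 = 10.
No cover costs less than 10.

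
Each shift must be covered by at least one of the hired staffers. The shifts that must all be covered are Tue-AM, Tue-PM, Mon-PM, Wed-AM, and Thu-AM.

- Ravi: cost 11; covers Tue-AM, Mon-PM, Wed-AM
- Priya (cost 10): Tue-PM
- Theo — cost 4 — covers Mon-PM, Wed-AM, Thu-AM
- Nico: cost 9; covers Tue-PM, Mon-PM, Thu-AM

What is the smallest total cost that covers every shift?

20

The greedy cost-per-new-shift heuristic would pick Theo, Nico, and Ravi for 24, but a cheaper cover exists.
Choose Ravi and Nico: together they cover Tue-AM, Tue-PM, Mon-PM, Wed-AM, Thu-AM — every shift.
Total cost: 11 + 9 = 20.
No cover costs less than 20.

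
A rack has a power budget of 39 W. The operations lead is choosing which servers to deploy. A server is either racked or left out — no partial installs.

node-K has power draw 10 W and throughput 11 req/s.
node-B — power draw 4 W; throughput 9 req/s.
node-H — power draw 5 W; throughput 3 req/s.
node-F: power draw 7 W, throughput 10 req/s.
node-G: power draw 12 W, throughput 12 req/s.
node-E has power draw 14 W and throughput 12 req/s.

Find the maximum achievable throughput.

Allowing fractional choices, the relaxed optimum would be about 47.1, but servers are indivisible.
node-B + node-F + node-G + node-E: power draw 4 + 7 + 12 + 14 = 37 ≤ 39, throughput 9 + 10 + 12 + 12 = 43.
node-K + node-B + node-H + node-F + node-G: power draw 10 + 4 + 5 + 7 + 12 = 38 ≤ 39, throughput 11 + 9 + 3 + 10 + 12 = 45.
Best is node-K, node-B, node-H, node-F, and node-G with total throughput 45.

45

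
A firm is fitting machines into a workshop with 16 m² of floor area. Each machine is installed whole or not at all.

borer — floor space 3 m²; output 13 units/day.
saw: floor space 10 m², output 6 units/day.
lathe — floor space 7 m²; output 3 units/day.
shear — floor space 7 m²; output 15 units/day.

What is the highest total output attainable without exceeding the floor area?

28

lathe + shear: floor space 7 + 7 = 14 ≤ 16, output 3 + 15 = 18.
borer + saw: floor space 3 + 10 = 13 ≤ 16, output 13 + 6 = 19.
borer + shear: floor space 3 + 7 = 10 ≤ 16, output 13 + 15 = 28.
Best is borer and shear with total output 28.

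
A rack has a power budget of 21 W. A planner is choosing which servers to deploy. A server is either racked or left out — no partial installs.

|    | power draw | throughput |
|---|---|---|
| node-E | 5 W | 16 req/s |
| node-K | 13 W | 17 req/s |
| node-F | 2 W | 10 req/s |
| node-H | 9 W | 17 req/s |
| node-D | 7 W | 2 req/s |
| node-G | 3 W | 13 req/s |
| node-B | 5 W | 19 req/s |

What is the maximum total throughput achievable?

This is a 0-1 knapsack instance.
Allowing fractional choices, the relaxed optimum would be about 69.3, but servers are indivisible.
node-F + node-H + node-G + node-B: power draw 2 + 9 + 3 + 5 = 19 ≤ 21, throughput 10 + 17 + 13 + 19 = 59.
node-E + node-F + node-H + node-B: power draw 5 + 2 + 9 + 5 = 21 ≤ 21, throughput 16 + 10 + 17 + 19 = 62.
Best is node-E, node-F, node-H, and node-B with total throughput 62.

62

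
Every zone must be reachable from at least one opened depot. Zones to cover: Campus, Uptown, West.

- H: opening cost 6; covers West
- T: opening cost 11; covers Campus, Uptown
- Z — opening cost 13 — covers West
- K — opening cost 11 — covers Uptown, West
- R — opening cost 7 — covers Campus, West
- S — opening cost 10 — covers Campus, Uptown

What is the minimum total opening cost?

16

Choose H and S: together they cover Campus, Uptown, West — every zone.
Total opening cost: 6 + 10 = 16.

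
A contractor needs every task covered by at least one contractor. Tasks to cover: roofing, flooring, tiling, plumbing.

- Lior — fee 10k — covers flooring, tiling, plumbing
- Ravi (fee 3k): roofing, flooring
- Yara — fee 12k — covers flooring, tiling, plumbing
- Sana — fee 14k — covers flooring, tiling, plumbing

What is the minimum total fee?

13

Choose Lior and Ravi: together they cover roofing, flooring, tiling, plumbing — every task.
Total fee: 10 + 3 = 13.
No cover costs less than 13.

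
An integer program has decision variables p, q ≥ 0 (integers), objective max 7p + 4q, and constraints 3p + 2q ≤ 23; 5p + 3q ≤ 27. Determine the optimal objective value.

Relaxing integrality, the LP optimum is 37.80 at (p,q) = (5.4, 0), which is not an integer point.
(p,q)=(3,4): 3·3+2·4=17≤23, 5·3+3·4=27≤27, objective 37.
(p,q)=(5,0): 3·5+2·0=15≤23, 5·5+3·0=25≤27, objective 35.
(p,q)=(2,5): 3·2+2·5=16≤23, 5·2+3·5=25≤27, objective 34.
The best lattice point is (3,4), giving 37.

37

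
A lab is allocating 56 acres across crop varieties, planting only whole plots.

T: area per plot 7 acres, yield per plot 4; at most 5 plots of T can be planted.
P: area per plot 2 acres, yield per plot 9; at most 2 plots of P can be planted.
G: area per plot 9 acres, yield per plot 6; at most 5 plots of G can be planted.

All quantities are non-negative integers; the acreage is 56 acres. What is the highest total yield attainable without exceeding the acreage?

52

This is a bounded integer knapsack.
1×T, 2×P, and 5×G: area 56 ≤ 56, yield 1·4 + 2·9 + 5·6 = 52.
2×T, 2×P, and 4×G: area 54 ≤ 56, yield 2·4 + 2·9 + 4·6 = 50.
Best is 52.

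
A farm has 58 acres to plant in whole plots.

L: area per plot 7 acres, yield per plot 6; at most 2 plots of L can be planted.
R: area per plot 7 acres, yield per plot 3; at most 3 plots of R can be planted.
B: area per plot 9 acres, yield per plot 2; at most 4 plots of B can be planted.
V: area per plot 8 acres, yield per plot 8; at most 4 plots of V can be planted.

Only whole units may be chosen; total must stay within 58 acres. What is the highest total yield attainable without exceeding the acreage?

This is a bounded integer knapsack.
V has the best ratio (8/8); taking only V gives at most 4×8 = 32 (stopped by the supply cap of 4).
Mixing does better — 2×L, 1×R, and 4×V: area 53 ≤ 58, yield 2·6 + 1·3 + 4·8 = 47.

47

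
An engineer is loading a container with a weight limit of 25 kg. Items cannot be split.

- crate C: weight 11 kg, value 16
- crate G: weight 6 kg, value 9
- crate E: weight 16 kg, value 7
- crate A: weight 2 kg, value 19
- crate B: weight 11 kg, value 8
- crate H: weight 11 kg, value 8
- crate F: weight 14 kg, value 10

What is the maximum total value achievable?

Allowing fractional choices, the relaxed optimum would be about 48.4, but items are indivisible.
crate C + crate A + crate B: weight 11 + 2 + 11 = 24 ≤ 25, value 16 + 19 + 8 = 43.
crate C + crate G + crate A: weight 11 + 6 + 2 = 19 ≤ 25, value 16 + 9 + 19 = 44.
Best is crate C, crate G, and crate A with total value 44.

44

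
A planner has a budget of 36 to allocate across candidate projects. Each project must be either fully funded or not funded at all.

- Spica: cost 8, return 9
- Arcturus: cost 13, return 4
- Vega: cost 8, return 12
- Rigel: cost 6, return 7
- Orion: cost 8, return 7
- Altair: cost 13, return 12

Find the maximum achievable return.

40

Allowing fractional choices, the relaxed optimum would be about 40.9, but projects are indivisible.
Spica + Vega + Rigel + Orion: cost 8 + 8 + 6 + 8 = 30 ≤ 36, return 9 + 12 + 7 + 7 = 35.
Vega + Rigel + Orion + Altair: cost 8 + 6 + 8 + 13 = 35 ≤ 36, return 12 + 7 + 7 + 12 = 38.
Spica + Vega + Rigel + Altair: cost 8 + 8 + 6 + 13 = 35 ≤ 36, return 9 + 12 + 7 + 12 = 40.
Best is Spica, Vega, Rigel, and Altair with total return 40.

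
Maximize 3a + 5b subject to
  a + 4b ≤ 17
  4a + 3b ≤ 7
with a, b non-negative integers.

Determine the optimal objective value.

10

The continuous relaxation peaks at (0, 2.33) with value 11.67; rounding to a feasible lattice point costs some objective.
(a,b)=(0,2): 1·0+4·2=8≤17, 4·0+3·2=6≤7, objective 10.
(a,b)=(1,1): 1·1+4·1=5≤17, 4·1+3·1=7≤7, objective 8.
(a,b)=(0,1): 1·0+4·1=4≤17, 4·0+3·1=3≤7, objective 5.
The best lattice point is (0,2), giving 10.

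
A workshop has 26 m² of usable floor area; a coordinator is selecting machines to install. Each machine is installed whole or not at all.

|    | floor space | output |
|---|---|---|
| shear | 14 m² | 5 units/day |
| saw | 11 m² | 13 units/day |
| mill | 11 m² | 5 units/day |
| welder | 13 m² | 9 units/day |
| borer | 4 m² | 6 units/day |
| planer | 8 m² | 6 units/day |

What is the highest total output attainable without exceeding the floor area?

saw + mill + borer: floor space 11 + 11 + 4 = 26 ≤ 26, output 13 + 5 + 6 = 24.
saw + borer + planer: floor space 11 + 4 + 8 = 23 ≤ 26, output 13 + 6 + 6 = 25.
Best is saw, borer, and planer with total output 25.

25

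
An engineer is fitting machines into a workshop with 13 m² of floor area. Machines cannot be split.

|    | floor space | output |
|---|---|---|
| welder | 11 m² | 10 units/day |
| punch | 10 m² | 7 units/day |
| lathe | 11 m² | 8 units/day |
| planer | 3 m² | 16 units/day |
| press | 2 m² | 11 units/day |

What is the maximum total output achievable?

27

planer + press: floor space 3 + 2 = 5 ≤ 13, output 16 + 11 = 27.
punch + planer: floor space 10 + 3 = 13 ≤ 13, output 7 + 16 = 23.
welder + press: floor space 11 + 2 = 13 ≤ 13, output 10 + 11 = 21.
Best is planer and press with total output 27.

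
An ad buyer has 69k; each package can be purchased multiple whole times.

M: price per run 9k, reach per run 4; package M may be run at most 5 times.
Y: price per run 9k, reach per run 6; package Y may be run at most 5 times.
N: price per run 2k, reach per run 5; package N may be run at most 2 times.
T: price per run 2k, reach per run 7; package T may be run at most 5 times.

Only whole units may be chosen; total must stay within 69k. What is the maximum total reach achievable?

This is a bounded integer knapsack.
1×M, 5×Y, 2×N, and 5×T: price 68 ≤ 69, reach 1·4 + 5·6 + 2·5 + 5·7 = 79.
2×M, 4×Y, 2×N, and 5×T: price 68 ≤ 69, reach 2·4 + 4·6 + 2·5 + 5·7 = 77.
Best is 79.

79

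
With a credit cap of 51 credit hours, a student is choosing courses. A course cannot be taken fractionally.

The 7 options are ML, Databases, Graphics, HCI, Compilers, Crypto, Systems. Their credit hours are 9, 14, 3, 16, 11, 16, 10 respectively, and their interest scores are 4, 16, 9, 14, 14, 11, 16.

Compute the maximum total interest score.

60

Treat it as a binary knapsack problem.
Take Databases, HCI, Compilers, and Systems: credit hours 14 + 16 + 11 + 10 = 51 ≤ 51, interest score 16 + 14 + 14 + 16 = 60.
No other feasible combination does better.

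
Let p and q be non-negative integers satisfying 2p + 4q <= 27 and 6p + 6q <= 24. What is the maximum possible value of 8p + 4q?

(p,q)=(4,0): 2·4+4·0=8≤27, 6·4+6·0=24≤24, objective 32.
(p,q)=(3,1): 2·3+4·1=10≤27, 6·3+6·1=24≤24, objective 28.
(p,q)=(3,0): 2·3+4·0=6≤27, 6·3+6·0=18≤24, objective 24.
The best lattice point is (4,0), giving 32.

32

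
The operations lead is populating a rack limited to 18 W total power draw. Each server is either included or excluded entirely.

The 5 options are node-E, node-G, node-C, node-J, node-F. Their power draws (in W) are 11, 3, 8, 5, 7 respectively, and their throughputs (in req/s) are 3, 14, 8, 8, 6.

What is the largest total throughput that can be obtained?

30

Take node-G, node-C, and node-J: power draw 3 + 8 + 5 = 16 ≤ 18, throughput 14 + 8 + 8 = 30.
No other feasible combination does better.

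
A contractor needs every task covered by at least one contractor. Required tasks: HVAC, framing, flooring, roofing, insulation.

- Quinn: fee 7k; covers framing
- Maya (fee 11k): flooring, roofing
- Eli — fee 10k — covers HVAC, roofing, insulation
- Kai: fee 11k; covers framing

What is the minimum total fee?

Choose Quinn, Maya, and Eli: together they cover HVAC, framing, flooring, roofing, insulation — every task.
Total fee: 7 + 11 + 10 = 28.
No cover costs less than 28.

28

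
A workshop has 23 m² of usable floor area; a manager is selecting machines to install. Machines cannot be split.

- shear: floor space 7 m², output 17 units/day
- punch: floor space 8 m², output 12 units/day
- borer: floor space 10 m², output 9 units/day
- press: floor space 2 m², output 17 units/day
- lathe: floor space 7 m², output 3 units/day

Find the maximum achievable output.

shear + borer + press: floor space 7 + 10 + 2 = 19 ≤ 23, output 17 + 9 + 17 = 43.
punch + borer + press: floor space 8 + 10 + 2 = 20 ≤ 23, output 12 + 9 + 17 = 38.
shear + punch + press: floor space 7 + 8 + 2 = 17 ≤ 23, output 17 + 12 + 17 = 46.
Best is shear, punch, and press with total output 46.

46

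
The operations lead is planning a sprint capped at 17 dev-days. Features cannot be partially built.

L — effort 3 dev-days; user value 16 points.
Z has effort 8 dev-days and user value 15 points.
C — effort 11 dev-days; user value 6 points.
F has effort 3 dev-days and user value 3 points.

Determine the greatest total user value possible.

Take L, Z, and F: effort 3 + 8 + 3 = 14 ≤ 17, user value 16 + 15 + 3 = 34.
No other feasible combination does better.

34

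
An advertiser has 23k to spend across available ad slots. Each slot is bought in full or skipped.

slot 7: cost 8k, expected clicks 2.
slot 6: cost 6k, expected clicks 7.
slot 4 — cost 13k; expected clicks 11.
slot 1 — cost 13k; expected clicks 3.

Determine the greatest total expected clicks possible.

This is an integer program with binary decision variables.
slot 7 + slot 4: cost 8 + 13 = 21 ≤ 23, expected clicks 2 + 11 = 13.
slot 6 + slot 4: cost 6 + 13 = 19 ≤ 23, expected clicks 7 + 11 = 18.
slot 4: cost 13 ≤ 23, expected clicks 11.
Best is slot 6 and slot 4 with total expected clicks 18.

18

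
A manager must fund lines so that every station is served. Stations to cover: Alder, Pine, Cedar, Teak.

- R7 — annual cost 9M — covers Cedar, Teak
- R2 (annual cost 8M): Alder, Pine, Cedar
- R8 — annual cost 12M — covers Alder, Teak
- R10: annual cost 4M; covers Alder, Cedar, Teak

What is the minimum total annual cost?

12

Choose R2 and R10: together they cover Alder, Pine, Cedar, Teak — every station.
Total annual cost: 8 + 4 = 12.
No cover costs less than 12.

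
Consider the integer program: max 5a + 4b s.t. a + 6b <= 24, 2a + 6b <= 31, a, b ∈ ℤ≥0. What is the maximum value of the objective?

75

Relaxing integrality, the LP optimum is 77.50 at (a,b) = (15.5, 0), which is not an integer point.
(a,b)=(15,0): 1·15+6·0=15≤24, 2·15+6·0=30≤31, objective 75.
(a,b)=(14,0): 1·14+6·0=14≤24, 2·14+6·0=28≤31, objective 70.
Maximum is 75 at (a,b)=(15,0).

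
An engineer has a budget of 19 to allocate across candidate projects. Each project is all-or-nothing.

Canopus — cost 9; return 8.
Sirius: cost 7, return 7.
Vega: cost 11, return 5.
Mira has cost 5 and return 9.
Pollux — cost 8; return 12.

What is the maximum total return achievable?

21

Allowing fractional choices, the relaxed optimum would be about 27.0, but projects are indivisible.
Mira + Pollux: cost 5 + 8 = 13 ≤ 19, return 9 + 12 = 21.
Canopus + Pollux: cost 9 + 8 = 17 ≤ 19, return 8 + 12 = 20.
Best is Mira and Pollux with total return 21.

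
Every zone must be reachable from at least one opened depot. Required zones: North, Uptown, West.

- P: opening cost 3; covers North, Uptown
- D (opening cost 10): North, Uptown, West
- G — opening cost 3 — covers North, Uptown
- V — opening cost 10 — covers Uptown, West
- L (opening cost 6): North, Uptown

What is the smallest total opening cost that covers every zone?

The greedy cost-per-new-zone heuristic would pick P and D for 13, but a cheaper cover exists.
D alone covers North, Uptown, West — every zone.
Total opening cost: 10.
No cover costs less than 10.

10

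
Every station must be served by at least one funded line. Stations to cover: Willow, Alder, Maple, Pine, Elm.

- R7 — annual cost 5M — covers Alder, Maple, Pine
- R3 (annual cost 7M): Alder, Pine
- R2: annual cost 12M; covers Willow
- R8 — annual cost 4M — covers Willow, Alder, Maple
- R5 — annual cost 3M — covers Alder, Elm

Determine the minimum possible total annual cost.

12

Choose R7, R8, and R5: together they cover Willow, Alder, Maple, Pine, Elm — every station.
Total annual cost: 5 + 4 + 3 = 12.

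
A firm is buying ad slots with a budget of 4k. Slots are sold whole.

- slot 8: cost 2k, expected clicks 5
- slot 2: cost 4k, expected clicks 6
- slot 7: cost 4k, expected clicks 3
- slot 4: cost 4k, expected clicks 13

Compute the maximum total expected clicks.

13

slot 2: cost 4 ≤ 4, expected clicks 6.
slot 4: cost 4 ≤ 4, expected clicks 13.
Best is slot 4 with total expected clicks 13.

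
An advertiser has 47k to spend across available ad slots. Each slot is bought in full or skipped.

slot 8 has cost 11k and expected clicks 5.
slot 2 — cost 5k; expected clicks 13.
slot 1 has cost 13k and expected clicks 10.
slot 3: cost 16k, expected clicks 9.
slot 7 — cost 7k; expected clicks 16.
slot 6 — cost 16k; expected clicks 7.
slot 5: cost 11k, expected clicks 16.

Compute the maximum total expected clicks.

slot 8 + slot 2 + slot 1 + slot 7 + slot 5: cost 11 + 5 + 13 + 7 + 11 = 47 ≤ 47, expected clicks 5 + 13 + 10 + 16 + 16 = 60.
slot 2 + slot 1 + slot 7 + slot 5: cost 5 + 13 + 7 + 11 = 36 ≤ 47, expected clicks 13 + 10 + 16 + 16 = 55.
slot 2 + slot 3 + slot 7 + slot 5: cost 5 + 16 + 7 + 11 = 39 ≤ 47, expected clicks 13 + 9 + 16 + 16 = 54.
Best is slot 8, slot 2, slot 1, slot 7, and slot 5 with total expected clicks 60.

60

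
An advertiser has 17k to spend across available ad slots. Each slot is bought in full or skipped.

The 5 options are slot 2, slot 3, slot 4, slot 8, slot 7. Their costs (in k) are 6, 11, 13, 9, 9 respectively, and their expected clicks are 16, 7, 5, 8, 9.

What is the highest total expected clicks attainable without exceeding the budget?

slot 2 + slot 7: cost 6 + 9 = 15 ≤ 17, expected clicks 16 + 9 = 25.
slot 2 + slot 3: cost 6 + 11 = 17 ≤ 17, expected clicks 16 + 7 = 23.
slot 2 + slot 8: cost 6 + 9 = 15 ≤ 17, expected clicks 16 + 8 = 24.
Best is slot 2 and slot 7 with total expected clicks 25.

25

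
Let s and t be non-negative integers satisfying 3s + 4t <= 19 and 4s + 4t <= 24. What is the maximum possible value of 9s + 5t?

(s,t)=(6,0): 3·6+4·0=18≤19, 4·6+4·0=24≤24, objective 54.
(s,t)=(5,1): 3·5+4·1=19≤19, 4·5+4·1=24≤24, objective 50.
Maximum is 54 at (s,t)=(6,0).

54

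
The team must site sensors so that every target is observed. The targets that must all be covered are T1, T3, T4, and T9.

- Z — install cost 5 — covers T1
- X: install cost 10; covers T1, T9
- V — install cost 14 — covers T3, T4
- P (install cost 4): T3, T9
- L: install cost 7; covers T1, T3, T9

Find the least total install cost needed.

21

The greedy cost-per-new-target heuristic would pick P, Z, and V for 23, but a cheaper cover exists.
Choose V and L: together they cover T1, T3, T4, T9 — every target.
Total install cost: 14 + 7 = 21.
No cover costs less than 21.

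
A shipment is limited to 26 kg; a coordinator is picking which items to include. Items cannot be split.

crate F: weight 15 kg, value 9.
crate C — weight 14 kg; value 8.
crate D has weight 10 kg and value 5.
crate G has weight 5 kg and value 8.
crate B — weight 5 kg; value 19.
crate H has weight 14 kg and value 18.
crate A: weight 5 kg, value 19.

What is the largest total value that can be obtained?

This is an integer program with binary decision variables.
Allowing fractional choices, the relaxed optimum would be about 60.1, but items are indivisible.
crate F + crate B + crate A: weight 15 + 5 + 5 = 25 ≤ 26, value 9 + 19 + 19 = 47.
crate B + crate H + crate A: weight 5 + 14 + 5 = 24 ≤ 26, value 19 + 18 + 19 = 56.
crate D + crate G + crate B + crate A: weight 10 + 5 + 5 + 5 = 25 ≤ 26, value 5 + 8 + 19 + 19 = 51.
Best is crate B, crate H, and crate A with total value 56.

56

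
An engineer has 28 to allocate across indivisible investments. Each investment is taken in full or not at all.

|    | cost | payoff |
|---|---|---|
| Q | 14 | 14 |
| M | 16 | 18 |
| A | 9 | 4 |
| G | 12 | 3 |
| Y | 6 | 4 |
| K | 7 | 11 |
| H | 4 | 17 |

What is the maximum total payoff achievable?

46

Treat it as a binary knapsack problem.
Allowing fractional choices, the relaxed optimum would be about 47.0, but investments are indivisible.
M + K + H: cost 16 + 7 + 4 = 27 ≤ 28, payoff 18 + 11 + 17 = 46.
Q + K + H: cost 14 + 7 + 4 = 25 ≤ 28, payoff 14 + 11 + 17 = 42.
Best is M, K, and H with total payoff 46.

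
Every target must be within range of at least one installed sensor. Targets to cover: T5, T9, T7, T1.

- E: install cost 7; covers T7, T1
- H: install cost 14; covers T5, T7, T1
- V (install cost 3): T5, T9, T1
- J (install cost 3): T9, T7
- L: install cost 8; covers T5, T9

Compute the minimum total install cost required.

6

Choose V and J: together they cover T5, T9, T7, T1 — every target.
Total install cost: 3 + 3 = 6.
No cover costs less than 6.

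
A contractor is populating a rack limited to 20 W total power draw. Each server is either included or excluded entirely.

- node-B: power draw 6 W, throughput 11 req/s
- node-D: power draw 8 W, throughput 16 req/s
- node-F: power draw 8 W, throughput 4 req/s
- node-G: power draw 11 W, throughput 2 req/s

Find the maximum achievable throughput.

27

This is a 0-1 knapsack instance.
node-D + node-F: power draw 8 + 8 = 16 ≤ 20, throughput 16 + 4 = 20.
node-B + node-D: power draw 6 + 8 = 14 ≤ 20, throughput 11 + 16 = 27.
Best is node-B and node-D with total throughput 27.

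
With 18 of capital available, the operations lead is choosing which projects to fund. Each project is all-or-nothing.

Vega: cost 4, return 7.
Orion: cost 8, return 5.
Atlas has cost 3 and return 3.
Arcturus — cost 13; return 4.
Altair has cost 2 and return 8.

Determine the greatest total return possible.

This is an integer program with binary decision variables.
Allowing fractional choices, the relaxed optimum would be about 23.3, but projects are indivisible.
Vega + Orion + Altair: cost 4 + 8 + 2 = 14 ≤ 18, return 7 + 5 + 8 = 20.
Vega + Orion + Atlas + Altair: cost 4 + 8 + 3 + 2 = 17 ≤ 18, return 7 + 5 + 3 + 8 = 23.
Best is Vega, Orion, Atlas, and Altair with total return 23.

23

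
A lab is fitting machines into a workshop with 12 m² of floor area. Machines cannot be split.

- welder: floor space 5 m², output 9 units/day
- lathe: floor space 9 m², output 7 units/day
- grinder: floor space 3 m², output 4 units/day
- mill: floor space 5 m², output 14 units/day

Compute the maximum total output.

23

Allowing fractional choices, the relaxed optimum would be about 25.7, but machines are indivisible.
welder + mill: floor space 5 + 5 = 10 ≤ 12, output 9 + 14 = 23.
grinder + mill: floor space 3 + 5 = 8 ≤ 12, output 4 + 14 = 18.
mill: floor space 5 ≤ 12, output 14.
Best is welder and mill with total output 23.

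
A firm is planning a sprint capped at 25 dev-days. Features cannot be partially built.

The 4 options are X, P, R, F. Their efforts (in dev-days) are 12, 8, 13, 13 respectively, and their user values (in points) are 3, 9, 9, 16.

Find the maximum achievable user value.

Treat it as a binary knapsack problem.
Allowing fractional choices, the relaxed optimum would be about 27.8, but features are indivisible.
P + F: effort 8 + 13 = 21 ≤ 25, user value 9 + 16 = 25.
P + R: effort 8 + 13 = 21 ≤ 25, user value 9 + 9 = 18.
X + F: effort 12 + 13 = 25 ≤ 25, user value 3 + 16 = 19.
Best is P and F with total user value 25.

25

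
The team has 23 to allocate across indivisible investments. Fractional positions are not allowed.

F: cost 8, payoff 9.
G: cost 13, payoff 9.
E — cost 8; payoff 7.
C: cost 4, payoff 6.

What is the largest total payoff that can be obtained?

22

Allowing fractional choices, the relaxed optimum would be about 24.1, but investments are indivisible.
F + E + C: cost 8 + 8 + 4 = 20 ≤ 23, payoff 9 + 7 + 6 = 22.
F + G: cost 8 + 13 = 21 ≤ 23, payoff 9 + 9 = 18.
F + E: cost 8 + 8 = 16 ≤ 23, payoff 9 + 7 = 16.
Best is F, E, and C with total payoff 22.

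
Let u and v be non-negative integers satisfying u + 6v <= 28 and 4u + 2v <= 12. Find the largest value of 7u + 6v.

Relaxing integrality, the LP optimum is 32.36 at (u,v) = (0.727, 4.55), which is not an integer point.
(u,v)=(1,4): 1·1+6·4=25≤28, 4·1+2·4=12≤12, objective 31.
(u,v)=(1,3): 1·1+6·3=19≤28, 4·1+2·3=10≤12, objective 25.
(u,v)=(0,4): 1·0+6·4=24≤28, 4·0+2·4=8≤12, objective 24.
The best lattice point is (1,4), giving 31.

31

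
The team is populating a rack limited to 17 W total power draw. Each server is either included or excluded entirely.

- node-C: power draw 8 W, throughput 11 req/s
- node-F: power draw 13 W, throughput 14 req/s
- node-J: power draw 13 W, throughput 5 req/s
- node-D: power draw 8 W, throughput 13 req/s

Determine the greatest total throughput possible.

24

Allowing fractional choices, the relaxed optimum would be about 25.1, but servers are indivisible.
node-C + node-D: power draw 8 + 8 = 16 ≤ 17, throughput 11 + 13 = 24.
node-F: power draw 13 ≤ 17, throughput 14.
Best is node-C and node-D with total throughput 24.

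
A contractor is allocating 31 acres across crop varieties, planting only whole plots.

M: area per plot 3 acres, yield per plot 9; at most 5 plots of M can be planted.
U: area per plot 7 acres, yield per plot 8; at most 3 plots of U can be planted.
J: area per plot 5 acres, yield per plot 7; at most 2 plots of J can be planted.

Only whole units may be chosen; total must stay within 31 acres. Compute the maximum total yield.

61

Take 5×M and 2×U: area 29 ≤ 31, yield 5·9 + 2·8 = 61.
M has the best ratio (9/3) and is taken to its limit of 5; remaining capacity is filled optimally with the others.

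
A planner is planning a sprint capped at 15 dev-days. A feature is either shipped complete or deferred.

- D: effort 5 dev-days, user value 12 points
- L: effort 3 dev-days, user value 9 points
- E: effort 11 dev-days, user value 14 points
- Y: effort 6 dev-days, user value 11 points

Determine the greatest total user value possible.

Take D, L, and Y: effort 5 + 3 + 6 = 14 ≤ 15, user value 12 + 9 + 11 = 32.
No other feasible combination does better.

32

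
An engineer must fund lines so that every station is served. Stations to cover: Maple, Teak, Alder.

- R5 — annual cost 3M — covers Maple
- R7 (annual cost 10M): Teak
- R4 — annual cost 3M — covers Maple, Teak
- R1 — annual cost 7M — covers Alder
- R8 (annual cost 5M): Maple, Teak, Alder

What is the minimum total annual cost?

The greedy cost-per-new-station heuristic would pick R4 and R8 for 8, but a cheaper cover exists.
R8 alone covers Maple, Teak, Alder — every station.
Total annual cost: 5.
No cover costs less than 5.

5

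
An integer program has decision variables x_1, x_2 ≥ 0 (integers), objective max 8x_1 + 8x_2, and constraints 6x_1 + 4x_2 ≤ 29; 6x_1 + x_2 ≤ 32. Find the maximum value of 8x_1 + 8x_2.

56

The continuous relaxation peaks at (0, 7.25) with value 58.00; rounding to a feasible lattice point costs some objective.
(x_1,x_2)=(0,7): 6·0+4·7=28≤29, 6·0+1·7=7≤32, objective 56.
(x_1,x_2)=(0,6): 6·0+4·6=24≤29, 6·0+1·6=6≤32, objective 48.
Maximum is 56 at (x_1,x_2)=(0,7).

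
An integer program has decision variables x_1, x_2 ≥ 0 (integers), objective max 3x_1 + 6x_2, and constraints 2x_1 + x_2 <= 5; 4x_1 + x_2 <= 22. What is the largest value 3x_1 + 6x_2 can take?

(x_1,x_2)=(0,5) is feasible, giving 30.
(x_1,x_2)=(0,4) is feasible, giving 24.
No feasible integer point exceeds 30.

30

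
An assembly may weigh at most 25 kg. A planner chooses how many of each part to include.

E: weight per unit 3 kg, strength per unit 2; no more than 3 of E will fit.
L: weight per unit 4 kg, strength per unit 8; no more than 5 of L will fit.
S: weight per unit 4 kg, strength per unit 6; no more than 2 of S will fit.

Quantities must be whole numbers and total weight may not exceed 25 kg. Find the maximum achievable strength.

Take 5×L and 1×S: weight 24 ≤ 25, strength 5·8 + 1·6 = 46.
L has the best ratio (8/4) and is taken to its limit of 5; remaining capacity is filled optimally with the others.

46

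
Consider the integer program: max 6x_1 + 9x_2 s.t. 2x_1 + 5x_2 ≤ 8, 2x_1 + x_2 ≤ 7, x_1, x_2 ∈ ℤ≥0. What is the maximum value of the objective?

18

The continuous relaxation peaks at (3.38, 0.25) with value 22.50; rounding to a feasible lattice point costs some objective.
(x_1,x_2)=(3,0): 2·3+5·0=6≤8, 2·3+1·0=6≤7, objective 18.
(x_1,x_2)=(2,0): 2·2+5·0=4≤8, 2·2+1·0=4≤7, objective 12.
The best lattice point is (3,0), giving 18.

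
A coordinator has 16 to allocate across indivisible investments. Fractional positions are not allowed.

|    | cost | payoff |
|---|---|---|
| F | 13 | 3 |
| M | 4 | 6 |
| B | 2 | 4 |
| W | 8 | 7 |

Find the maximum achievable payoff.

Treat it as a binary knapsack problem.
Take M, B, and W: cost 4 + 2 + 8 = 14 ≤ 16, payoff 6 + 4 + 7 = 17.
No other feasible combination does better.

17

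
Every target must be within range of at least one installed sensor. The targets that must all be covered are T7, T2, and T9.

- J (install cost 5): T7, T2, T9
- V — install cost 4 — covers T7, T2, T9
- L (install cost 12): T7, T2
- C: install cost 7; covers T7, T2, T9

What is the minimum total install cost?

V alone covers T7, T2, T9 — every target.
Total install cost: 4.
No cover costs less than 4.

4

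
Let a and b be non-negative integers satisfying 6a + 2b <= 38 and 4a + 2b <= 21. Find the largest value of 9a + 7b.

70

The continuous relaxation peaks at (0, 10.5) with value 73.50; rounding to a feasible lattice point costs some objective.
(a,b)=(0,10): 6·0+2·10=20≤38, 4·0+2·10=20≤21, objective 70.
(a,b)=(0,9): 6·0+2·9=18≤38, 4·0+2·9=18≤21, objective 63.
Maximum is 70 at (a,b)=(0,10).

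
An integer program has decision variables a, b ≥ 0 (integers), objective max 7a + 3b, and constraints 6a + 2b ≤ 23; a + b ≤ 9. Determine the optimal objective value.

(a,b)=(1,8): 6·1+2·8=22≤23, 1·1+1·8=9≤9, objective 31.
(a,b)=(1,7): 6·1+2·7=20≤23, 1·1+1·7=8≤9, objective 28.
(a,b)=(0,9): 6·0+2·9=18≤23, 1·0+1·9=9≤9, objective 27.
The best lattice point is (1,8), giving 31.

31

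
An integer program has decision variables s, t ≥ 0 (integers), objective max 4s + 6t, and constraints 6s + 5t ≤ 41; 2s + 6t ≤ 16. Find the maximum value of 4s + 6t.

26

The continuous relaxation peaks at (6.38, 0.538) with value 28.77; rounding to a feasible lattice point costs some objective.
(s,t)=(5,1): 6·5+5·1=35≤41, 2·5+6·1=16≤16, objective 26.
(s,t)=(6,0): 6·6+5·0=36≤41, 2·6+6·0=12≤16, objective 24.
(s,t)=(4,1): 6·4+5·1=29≤41, 2·4+6·1=14≤16, objective 22.
The best lattice point is (5,1), giving 26.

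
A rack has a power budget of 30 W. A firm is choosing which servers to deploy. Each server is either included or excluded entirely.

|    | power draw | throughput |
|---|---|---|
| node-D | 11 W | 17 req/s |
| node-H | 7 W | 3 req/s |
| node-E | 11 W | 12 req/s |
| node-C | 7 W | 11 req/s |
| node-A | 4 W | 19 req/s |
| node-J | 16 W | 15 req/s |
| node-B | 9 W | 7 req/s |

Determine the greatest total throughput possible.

50

Allowing fractional choices, the relaxed optimum would be about 55.7, but servers are indivisible.
node-D + node-H + node-C + node-A: power draw 11 + 7 + 7 + 4 = 29 ≤ 30, throughput 17 + 3 + 11 + 19 = 50.
node-D + node-E + node-A: power draw 11 + 11 + 4 = 26 ≤ 30, throughput 17 + 12 + 19 = 48.
Best is node-D, node-H, node-C, and node-A with total throughput 50.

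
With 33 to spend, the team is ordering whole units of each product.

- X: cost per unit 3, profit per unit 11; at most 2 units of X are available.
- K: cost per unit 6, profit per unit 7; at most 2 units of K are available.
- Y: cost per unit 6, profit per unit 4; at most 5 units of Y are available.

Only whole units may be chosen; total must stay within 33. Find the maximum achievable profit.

2×X, 2×K, and 2×Y: cost 30 ≤ 33, profit 2·11 + 2·7 + 2·4 = 44.
2×X, 1×K, and 3×Y: cost 30 ≤ 33, profit 2·11 + 1·7 + 3·4 = 41.
Best is 44.

44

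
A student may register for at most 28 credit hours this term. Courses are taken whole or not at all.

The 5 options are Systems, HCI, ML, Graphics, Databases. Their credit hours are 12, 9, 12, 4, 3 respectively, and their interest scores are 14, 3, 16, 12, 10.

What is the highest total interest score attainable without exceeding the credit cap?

Allowing fractional choices, the relaxed optimum would be about 48.5, but courses are indivisible.
HCI + ML + Graphics + Databases: credit hours 9 + 12 + 4 + 3 = 28 ≤ 28, interest score 3 + 16 + 12 + 10 = 41.
Systems + ML + Graphics: credit hours 12 + 12 + 4 = 28 ≤ 28, interest score 14 + 16 + 12 = 42.
Best is Systems, ML, and Graphics with total interest score 42.

42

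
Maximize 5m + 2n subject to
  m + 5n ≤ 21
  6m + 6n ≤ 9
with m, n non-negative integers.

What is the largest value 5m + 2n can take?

The continuous relaxation peaks at (1.5, 0) with value 7.50; rounding to a feasible lattice point costs some objective.
(m,n)=(1,0): 1·1+5·0=1≤21, 6·1+6·0=6≤9, objective 5.
(m,n)=(0,1): 1·0+5·1=5≤21, 6·0+6·1=6≤9, objective 2.
(m,n)=(0,0): 1·0+5·0=0≤21, 6·0+6·0=0≤9, objective 0.
Maximum is 5 at (m,n)=(1,0).

5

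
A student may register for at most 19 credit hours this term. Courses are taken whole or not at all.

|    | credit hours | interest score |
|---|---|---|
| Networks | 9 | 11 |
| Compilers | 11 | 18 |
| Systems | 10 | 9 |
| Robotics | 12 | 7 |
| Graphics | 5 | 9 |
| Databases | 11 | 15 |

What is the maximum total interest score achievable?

This is a 0-1 knapsack instance.
Take Compilers and Graphics: credit hours 11 + 5 = 16 ≤ 19, interest score 18 + 9 = 27.
No other feasible combination does better.

27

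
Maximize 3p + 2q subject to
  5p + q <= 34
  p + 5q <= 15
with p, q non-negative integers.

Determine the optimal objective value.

20

(p,q)=(6,1): 5·6+1·1=31≤34, 1·6+5·1=11≤15, objective 20.
(p,q)=(5,2): 5·5+1·2=27≤34, 1·5+5·2=15≤15, objective 19.
(p,q)=(6,0): 5·6+1·0=30≤34, 1·6+5·0=6≤15, objective 18.
Maximum is 20 at (p,q)=(6,1).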